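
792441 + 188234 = 980675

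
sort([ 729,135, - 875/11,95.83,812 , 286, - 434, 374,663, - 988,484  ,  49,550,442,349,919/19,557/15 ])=[ - 988,  -  434,-875/11 , 557/15,919/19, 49,95.83, 135 , 286, 349, 374,442, 484,550,663, 729, 812]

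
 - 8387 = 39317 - 47704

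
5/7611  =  5/7611 = 0.00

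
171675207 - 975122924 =-803447717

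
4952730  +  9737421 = 14690151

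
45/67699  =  45/67699 = 0.00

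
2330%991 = 348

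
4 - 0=4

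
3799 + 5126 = 8925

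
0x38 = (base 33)1n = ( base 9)62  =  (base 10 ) 56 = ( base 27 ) 22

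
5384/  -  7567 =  - 1 + 2183/7567 = -0.71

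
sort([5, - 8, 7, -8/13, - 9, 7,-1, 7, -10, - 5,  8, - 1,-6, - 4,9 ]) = [-10, - 9,-8, - 6, - 5, - 4,-1 , - 1,-8/13,5,7,7,7,8,9]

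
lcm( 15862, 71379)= 142758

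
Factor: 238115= 5^1*47623^1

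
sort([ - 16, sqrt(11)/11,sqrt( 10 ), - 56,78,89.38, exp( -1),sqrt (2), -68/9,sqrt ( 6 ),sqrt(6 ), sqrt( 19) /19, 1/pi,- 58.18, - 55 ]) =[ - 58.18,- 56, -55, - 16, - 68/9,sqrt( 19 )/19,sqrt(11)/11,1/pi, exp( - 1 ), sqrt(2),  sqrt( 6),  sqrt ( 6 ), sqrt(10), 78, 89.38]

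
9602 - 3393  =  6209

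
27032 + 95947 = 122979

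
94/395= 94/395 = 0.24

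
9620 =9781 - 161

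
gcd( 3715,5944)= 743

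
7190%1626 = 686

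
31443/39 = 806+3/13 = 806.23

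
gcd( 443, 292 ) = 1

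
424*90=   38160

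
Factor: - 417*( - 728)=2^3 *3^1*7^1*13^1*139^1 = 303576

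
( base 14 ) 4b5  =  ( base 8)1657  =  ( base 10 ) 943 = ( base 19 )2bc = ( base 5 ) 12233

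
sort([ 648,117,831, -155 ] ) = [ - 155,117,648, 831] 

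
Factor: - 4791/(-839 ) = 3^1*839^( - 1) * 1597^1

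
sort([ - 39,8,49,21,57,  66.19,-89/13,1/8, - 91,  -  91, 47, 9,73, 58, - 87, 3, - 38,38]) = [ - 91, - 91, - 87, - 39,  -  38 , - 89/13 , 1/8, 3, 8, 9, 21, 38 , 47, 49, 57, 58,66.19, 73]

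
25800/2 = 12900= 12900.00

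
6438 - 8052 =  - 1614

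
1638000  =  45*36400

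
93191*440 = 41004040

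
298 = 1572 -1274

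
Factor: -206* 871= -2^1 * 13^1*67^1*103^1 =- 179426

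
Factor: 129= 3^1*43^1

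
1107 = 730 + 377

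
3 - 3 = 0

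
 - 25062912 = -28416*882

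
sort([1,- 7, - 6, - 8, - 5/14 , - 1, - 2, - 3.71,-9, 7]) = [ - 9,-8, - 7, - 6, - 3.71, - 2, - 1, - 5/14, 1, 7 ]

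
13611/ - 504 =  - 28 + 167/168 = - 27.01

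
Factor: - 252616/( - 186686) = 2^2* 7^1*13^1*269^(-1 )=   364/269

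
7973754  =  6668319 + 1305435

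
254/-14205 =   -  254/14205= -0.02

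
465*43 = 19995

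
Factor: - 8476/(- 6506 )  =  4238/3253 = 2^1*13^1*163^1 * 3253^(-1)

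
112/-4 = -28/1 = - 28.00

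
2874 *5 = 14370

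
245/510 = 49/102 = 0.48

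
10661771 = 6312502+4349269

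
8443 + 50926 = 59369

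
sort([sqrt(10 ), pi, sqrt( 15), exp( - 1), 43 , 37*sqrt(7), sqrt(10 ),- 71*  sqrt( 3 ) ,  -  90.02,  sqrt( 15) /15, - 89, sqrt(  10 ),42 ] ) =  [- 71*sqrt( 3 ),  -  90.02, - 89, sqrt( 15 )/15, exp ( - 1),  pi, sqrt( 10) , sqrt( 10), sqrt(10), sqrt( 15 ), 42,  43,37 * sqrt ( 7 )]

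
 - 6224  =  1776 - 8000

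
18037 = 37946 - 19909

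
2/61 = 2/61 = 0.03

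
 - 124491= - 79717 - 44774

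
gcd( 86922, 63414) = 18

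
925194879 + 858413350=1783608229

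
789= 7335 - 6546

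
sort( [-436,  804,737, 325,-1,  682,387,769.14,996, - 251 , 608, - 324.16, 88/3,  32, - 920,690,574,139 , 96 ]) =[ -920,-436 , - 324.16,  -  251,  -  1,88/3 , 32,96, 139,325, 387,574,608 , 682,690,  737,769.14, 804, 996]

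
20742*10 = 207420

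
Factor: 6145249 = 11^1*179^1 * 3121^1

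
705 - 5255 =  -4550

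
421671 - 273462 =148209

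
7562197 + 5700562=13262759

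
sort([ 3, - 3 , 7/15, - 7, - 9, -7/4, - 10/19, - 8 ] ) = [ - 9,-8, - 7, - 3, - 7/4,-10/19, 7/15,3]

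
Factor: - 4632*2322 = -10755504 = - 2^4*3^4*43^1*193^1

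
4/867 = 4/867= 0.00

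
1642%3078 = 1642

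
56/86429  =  8/12347 = 0.00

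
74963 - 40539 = 34424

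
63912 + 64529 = 128441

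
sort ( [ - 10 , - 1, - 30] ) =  [ -30,-10,-1 ] 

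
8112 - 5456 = 2656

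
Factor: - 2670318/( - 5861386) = 1335159/2930693 = 3^2*7^1 * 19^( - 1)*21193^1*154247^( - 1 ) 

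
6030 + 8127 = 14157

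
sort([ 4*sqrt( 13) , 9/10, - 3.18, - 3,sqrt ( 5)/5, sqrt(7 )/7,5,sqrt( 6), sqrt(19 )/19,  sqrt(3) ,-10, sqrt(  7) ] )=[ -10,-3.18, - 3,sqrt(19) /19,sqrt( 7 )/7,sqrt(5 ) /5,  9/10,sqrt(3), sqrt( 6), sqrt( 7),5, 4*sqrt(13) ]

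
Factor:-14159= -14159^1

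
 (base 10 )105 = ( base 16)69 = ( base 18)5F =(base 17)63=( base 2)1101001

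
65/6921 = 65/6921= 0.01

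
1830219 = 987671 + 842548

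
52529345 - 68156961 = -15627616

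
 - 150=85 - 235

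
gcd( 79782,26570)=2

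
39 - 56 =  - 17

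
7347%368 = 355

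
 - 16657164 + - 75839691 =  - 92496855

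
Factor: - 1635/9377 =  - 3^1 *5^1*109^1*9377^ ( - 1 ) 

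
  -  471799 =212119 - 683918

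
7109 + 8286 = 15395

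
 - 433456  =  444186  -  877642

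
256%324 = 256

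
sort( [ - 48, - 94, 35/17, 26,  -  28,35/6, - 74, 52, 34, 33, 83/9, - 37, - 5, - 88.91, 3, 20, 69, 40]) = [ - 94, - 88.91, - 74, -48, - 37, - 28, - 5,35/17,3, 35/6,83/9, 20, 26, 33,34, 40 , 52,  69 ] 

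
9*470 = 4230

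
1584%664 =256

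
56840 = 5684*10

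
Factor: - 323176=  -  2^3*7^1*29^1*199^1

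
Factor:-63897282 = -2^1 * 3^3 * 193^1  *  6131^1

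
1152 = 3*384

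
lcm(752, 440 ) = 41360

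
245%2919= 245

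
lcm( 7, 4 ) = 28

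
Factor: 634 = 2^1*317^1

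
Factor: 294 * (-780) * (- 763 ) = 2^3*3^2*5^1 * 7^3*13^1*109^1 = 174971160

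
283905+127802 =411707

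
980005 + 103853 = 1083858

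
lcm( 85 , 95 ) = 1615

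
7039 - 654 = 6385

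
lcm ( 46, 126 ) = 2898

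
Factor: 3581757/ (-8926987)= -3^2*397973^1*8926987^( - 1 ) 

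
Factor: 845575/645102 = 2^(- 1 )*3^(-2) *5^2* 149^1*227^1*35839^ ( - 1)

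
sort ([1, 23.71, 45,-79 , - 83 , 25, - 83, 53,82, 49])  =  [ - 83, - 83, - 79,1,23.71, 25,45, 49,53,82]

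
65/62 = 1 + 3/62= 1.05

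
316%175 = 141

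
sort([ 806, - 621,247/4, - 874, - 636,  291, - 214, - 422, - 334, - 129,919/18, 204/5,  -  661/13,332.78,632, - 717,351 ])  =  [ - 874, - 717, - 636, - 621, - 422,- 334, - 214  , - 129, - 661/13,204/5,919/18  ,  247/4,291,332.78, 351,632,  806 ] 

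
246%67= 45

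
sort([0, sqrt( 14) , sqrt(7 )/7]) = [ 0, sqrt ( 7)/7,  sqrt (14)] 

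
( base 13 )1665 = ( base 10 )3294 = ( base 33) 30R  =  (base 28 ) 45i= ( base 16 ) cde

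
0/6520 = 0 =0.00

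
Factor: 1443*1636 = 2^2*3^1 *13^1 * 37^1 *409^1 = 2360748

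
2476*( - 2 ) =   -  4952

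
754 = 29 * 26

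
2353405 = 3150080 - 796675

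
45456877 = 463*98179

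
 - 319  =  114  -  433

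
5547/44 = 126 + 3/44= 126.07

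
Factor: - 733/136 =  - 2^(-3)*17^( - 1)*733^1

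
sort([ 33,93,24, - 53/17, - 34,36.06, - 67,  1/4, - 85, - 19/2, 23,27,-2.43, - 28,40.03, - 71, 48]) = [ - 85, - 71, - 67, -34, - 28, - 19/2, - 53/17,- 2.43, 1/4,23,24,27, 33,36.06, 40.03,48 , 93]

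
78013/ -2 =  - 78013/2=-39006.50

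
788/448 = 1+ 85/112 = 1.76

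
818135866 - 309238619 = 508897247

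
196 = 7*28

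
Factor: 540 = 2^2 * 3^3*5^1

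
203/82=2 + 39/82 = 2.48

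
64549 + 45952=110501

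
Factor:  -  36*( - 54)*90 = 174960 = 2^4 *3^7*5^1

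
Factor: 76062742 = 2^1*7^1*953^1*5701^1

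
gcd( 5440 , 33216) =64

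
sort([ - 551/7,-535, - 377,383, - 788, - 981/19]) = [ - 788, - 535, - 377, - 551/7, - 981/19, 383]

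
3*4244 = 12732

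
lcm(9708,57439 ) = 689268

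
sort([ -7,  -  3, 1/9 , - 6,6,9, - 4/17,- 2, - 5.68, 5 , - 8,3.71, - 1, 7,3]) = [ - 8,-7, - 6 , - 5.68, - 3, - 2, - 1, - 4/17,  1/9,3,  3.71,  5,6 , 7, 9]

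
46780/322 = 23390/161 = 145.28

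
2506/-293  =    -  2506/293 = -8.55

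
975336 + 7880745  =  8856081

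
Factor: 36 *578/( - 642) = - 2^2 * 3^1*17^2 *107^( - 1) = - 3468/107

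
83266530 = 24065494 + 59201036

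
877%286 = 19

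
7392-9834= - 2442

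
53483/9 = 53483/9=   5942.56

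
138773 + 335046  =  473819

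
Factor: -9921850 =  -2^1*5^2*198437^1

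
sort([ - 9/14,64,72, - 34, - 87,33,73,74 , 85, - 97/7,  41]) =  [ - 87, - 34,-97/7, - 9/14,33,41,64, 72,73,74, 85]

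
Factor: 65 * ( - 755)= - 5^2 * 13^1 * 151^1=- 49075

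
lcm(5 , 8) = 40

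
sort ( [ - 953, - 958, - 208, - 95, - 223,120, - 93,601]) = [ - 958, - 953, - 223, - 208, - 95, - 93,120, 601 ]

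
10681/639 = 10681/639 = 16.72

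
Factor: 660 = 2^2*3^1*5^1* 11^1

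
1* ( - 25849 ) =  - 25849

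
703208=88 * 7991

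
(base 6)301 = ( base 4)1231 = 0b1101101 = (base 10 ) 109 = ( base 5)414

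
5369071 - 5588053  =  -218982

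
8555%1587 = 620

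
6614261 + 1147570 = 7761831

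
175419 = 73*2403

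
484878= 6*80813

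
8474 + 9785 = 18259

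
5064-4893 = 171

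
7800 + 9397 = 17197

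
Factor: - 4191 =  -3^1*11^1*127^1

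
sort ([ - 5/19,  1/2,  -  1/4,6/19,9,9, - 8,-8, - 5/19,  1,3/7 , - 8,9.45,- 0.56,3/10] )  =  [ - 8, - 8, - 8,  -  0.56, - 5/19, - 5/19, - 1/4 , 3/10, 6/19, 3/7,1/2, 1,9, 9,9.45 ] 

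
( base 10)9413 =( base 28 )c05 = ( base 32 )965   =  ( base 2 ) 10010011000101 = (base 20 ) 13AD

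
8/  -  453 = - 1 + 445/453 = - 0.02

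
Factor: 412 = 2^2*103^1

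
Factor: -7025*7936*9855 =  - 549420192000 = - 2^8*3^3*5^3*31^1*73^1*281^1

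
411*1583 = 650613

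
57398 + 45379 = 102777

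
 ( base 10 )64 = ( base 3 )2101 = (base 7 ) 121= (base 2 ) 1000000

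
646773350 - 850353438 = -203580088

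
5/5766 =5/5766= 0.00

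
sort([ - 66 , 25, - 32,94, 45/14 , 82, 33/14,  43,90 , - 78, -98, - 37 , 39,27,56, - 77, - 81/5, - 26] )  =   [ - 98,-78, - 77, - 66,-37, - 32, - 26, - 81/5  ,  33/14, 45/14,  25, 27,39, 43,56 , 82,90 , 94]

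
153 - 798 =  - 645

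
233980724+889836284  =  1123817008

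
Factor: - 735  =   - 3^1*5^1*7^2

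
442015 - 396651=45364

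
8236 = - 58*(-142) 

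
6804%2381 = 2042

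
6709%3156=397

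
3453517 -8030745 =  - 4577228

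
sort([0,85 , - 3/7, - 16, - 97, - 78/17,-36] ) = [-97,-36, - 16,-78/17,-3/7,0,85 ] 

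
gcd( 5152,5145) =7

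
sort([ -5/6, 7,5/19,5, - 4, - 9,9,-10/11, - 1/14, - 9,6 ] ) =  [ - 9, - 9,-4, - 10/11, - 5/6,-1/14, 5/19,5,6,7,9 ]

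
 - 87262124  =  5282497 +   -  92544621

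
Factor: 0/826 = 0^1= 0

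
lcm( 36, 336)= 1008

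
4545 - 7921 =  - 3376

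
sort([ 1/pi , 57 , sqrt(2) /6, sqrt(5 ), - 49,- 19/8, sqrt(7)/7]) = [-49, - 19/8,sqrt( 2)/6,1/pi, sqrt(7)/7 , sqrt(5), 57] 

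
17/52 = 17/52=0.33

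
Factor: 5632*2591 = 2^9*11^1 * 2591^1 = 14592512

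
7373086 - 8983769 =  - 1610683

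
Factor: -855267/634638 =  - 2^( - 1 )*7^1*19^(-2)*139^1 = - 973/722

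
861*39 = 33579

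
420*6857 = 2879940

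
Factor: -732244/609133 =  - 2^2*7^(-1 ) *61^1* 173^( - 1 )*503^( - 1)*3001^1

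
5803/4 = 1450 + 3/4 = 1450.75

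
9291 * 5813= 54008583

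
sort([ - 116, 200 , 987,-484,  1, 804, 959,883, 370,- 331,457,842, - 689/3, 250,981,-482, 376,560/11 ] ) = [ - 484, - 482, - 331, - 689/3, - 116,1, 560/11,200,250, 370,376,457, 804, 842, 883,959,981,987] 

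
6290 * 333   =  2094570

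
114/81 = 1 + 11/27  =  1.41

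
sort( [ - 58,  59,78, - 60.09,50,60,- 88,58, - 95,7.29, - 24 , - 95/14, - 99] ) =[  -  99, - 95, - 88 ,- 60.09, - 58, - 24,  -  95/14, 7.29,50,  58,  59,60, 78]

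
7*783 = 5481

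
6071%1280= 951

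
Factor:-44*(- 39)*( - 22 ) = -2^3*3^1*11^2*13^1 = -37752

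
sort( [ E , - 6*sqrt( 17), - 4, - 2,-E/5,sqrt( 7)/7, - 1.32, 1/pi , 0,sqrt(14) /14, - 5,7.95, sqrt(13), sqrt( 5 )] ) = [ - 6*sqrt (17), - 5, - 4, - 2,-1.32,-E/5, 0,sqrt ( 14)/14, 1/pi,  sqrt ( 7)/7, sqrt (5), E, sqrt(13),7.95]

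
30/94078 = 15/47039= 0.00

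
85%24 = 13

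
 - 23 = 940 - 963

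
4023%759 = 228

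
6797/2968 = 971/424 =2.29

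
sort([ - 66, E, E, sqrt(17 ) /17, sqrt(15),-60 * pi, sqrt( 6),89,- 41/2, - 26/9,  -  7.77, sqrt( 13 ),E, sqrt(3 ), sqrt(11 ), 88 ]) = [ - 60*pi, - 66, - 41/2, - 7.77, -26/9, sqrt(  17) /17, sqrt ( 3 ), sqrt( 6), E, E,E,  sqrt(11 ), sqrt(13 ), sqrt( 15) , 88,89 ]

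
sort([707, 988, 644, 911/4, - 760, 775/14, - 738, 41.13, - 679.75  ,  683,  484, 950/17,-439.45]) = [ -760, -738, - 679.75, - 439.45,41.13,775/14, 950/17, 911/4, 484 , 644, 683  ,  707,  988]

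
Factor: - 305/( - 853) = 5^1 * 61^1 * 853^(- 1 ) 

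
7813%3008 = 1797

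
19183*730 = 14003590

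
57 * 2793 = 159201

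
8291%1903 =679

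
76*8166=620616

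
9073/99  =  9073/99 = 91.65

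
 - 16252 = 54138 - 70390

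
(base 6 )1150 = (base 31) 93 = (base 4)10122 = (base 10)282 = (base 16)11A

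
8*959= 7672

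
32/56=4/7=0.57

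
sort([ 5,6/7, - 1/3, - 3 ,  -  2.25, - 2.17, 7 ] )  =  [ - 3, - 2.25, - 2.17 , -1/3, 6/7,5,  7 ]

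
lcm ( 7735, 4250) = 386750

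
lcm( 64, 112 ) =448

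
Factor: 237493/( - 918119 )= - 17^( - 1 )*1019^(-1 )*4481^1 = - 4481/17323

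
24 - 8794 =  - 8770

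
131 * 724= 94844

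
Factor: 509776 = 2^4*151^1*211^1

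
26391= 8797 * 3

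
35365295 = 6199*5705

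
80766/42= 1923 = 1923.00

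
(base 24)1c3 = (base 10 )867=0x363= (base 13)519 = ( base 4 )31203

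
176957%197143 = 176957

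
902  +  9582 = 10484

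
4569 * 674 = 3079506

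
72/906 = 12/151 = 0.08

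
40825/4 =40825/4  =  10206.25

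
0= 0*2185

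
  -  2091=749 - 2840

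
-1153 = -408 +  - 745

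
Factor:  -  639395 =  - 5^1*41^1 * 3119^1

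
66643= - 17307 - -83950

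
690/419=1 + 271/419= 1.65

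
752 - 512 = 240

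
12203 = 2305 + 9898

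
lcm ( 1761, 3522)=3522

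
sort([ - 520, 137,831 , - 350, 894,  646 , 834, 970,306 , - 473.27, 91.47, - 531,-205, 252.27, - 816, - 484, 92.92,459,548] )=[ - 816, - 531, - 520, - 484, - 473.27,  -  350,  -  205, 91.47, 92.92, 137, 252.27,306,  459,548 , 646, 831, 834 , 894, 970 ]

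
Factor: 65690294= 2^1*32845147^1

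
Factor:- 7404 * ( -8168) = 2^5*3^1* 617^1*1021^1 = 60475872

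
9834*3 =29502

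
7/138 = 7/138 = 0.05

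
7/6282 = 7/6282 = 0.00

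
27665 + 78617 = 106282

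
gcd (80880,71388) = 12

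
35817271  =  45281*791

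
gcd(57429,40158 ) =9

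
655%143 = 83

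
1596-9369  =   - 7773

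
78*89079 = 6948162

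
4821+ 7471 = 12292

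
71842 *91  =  6537622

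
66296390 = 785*84454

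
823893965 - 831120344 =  - 7226379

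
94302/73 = 1291 + 59/73 = 1291.81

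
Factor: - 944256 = - 2^7*3^1*2459^1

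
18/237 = 6/79= 0.08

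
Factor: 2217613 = 89^1*24917^1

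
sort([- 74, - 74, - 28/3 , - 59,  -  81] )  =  [ - 81,  -  74, - 74, - 59, - 28/3]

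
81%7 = 4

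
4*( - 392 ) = -1568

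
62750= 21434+41316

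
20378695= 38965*523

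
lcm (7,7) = 7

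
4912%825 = 787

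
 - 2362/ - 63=37 + 31/63=37.49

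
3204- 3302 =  - 98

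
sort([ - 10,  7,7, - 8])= [ - 10,- 8,  7,7 ]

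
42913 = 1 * 42913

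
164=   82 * 2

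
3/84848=3/84848=0.00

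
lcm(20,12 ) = 60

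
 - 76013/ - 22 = 76013/22 =3455.14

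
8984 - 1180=7804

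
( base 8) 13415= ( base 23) B3D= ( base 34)53j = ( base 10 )5901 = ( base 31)64b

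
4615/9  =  4615/9 = 512.78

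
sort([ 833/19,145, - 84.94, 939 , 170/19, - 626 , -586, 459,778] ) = [- 626 ,-586,  -  84.94, 170/19, 833/19, 145, 459 , 778,939]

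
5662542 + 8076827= 13739369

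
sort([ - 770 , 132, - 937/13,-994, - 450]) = [ - 994, - 770, -450, - 937/13, 132 ]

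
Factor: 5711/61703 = 5711^1*61703^(-1) 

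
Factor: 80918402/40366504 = 40459201/20183252 = 2^(-2)*17^1*823^(  -  1 )*6131^ ( - 1) * 2379953^1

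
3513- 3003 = 510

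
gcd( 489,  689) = 1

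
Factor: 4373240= 2^3*5^1 * 109331^1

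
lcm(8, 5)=40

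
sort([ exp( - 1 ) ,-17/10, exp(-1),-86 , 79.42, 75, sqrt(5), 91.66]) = [ - 86, - 17/10,exp( - 1 ), exp( - 1) , sqrt( 5 ),  75,79.42,91.66]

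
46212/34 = 1359 + 3/17 = 1359.18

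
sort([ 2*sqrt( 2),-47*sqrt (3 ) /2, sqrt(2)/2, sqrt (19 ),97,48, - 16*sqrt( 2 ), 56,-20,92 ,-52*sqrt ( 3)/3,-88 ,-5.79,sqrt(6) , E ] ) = [-88, - 47*sqrt(3)/2,-52*sqrt(3)/3,-16*sqrt( 2),-20,-5.79,sqrt ( 2)/2,sqrt( 6), E,2*sqrt(2 ),sqrt (19 ),48,56,92,97 ]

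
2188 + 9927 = 12115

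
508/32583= 508/32583=0.02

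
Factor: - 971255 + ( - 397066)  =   - 1368321 = - 3^1 * 456107^1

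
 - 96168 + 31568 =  - 64600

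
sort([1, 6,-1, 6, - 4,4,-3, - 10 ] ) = [  -  10 , - 4, - 3,-1, 1, 4, 6, 6]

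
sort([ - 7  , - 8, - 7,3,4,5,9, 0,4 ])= [ - 8, - 7, - 7 , 0 , 3 , 4, 4 , 5 , 9]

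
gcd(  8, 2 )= 2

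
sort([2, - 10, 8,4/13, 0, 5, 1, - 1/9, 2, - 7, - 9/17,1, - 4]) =[ - 10, - 7, - 4, - 9/17, - 1/9, 0,4/13,1 , 1, 2,2, 5,8 ] 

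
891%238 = 177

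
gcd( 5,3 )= 1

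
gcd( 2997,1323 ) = 27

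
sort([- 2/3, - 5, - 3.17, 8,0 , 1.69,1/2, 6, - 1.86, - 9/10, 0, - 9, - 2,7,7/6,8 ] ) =[ - 9,-5, - 3.17, - 2, - 1.86, - 9/10,-2/3, 0, 0,  1/2, 7/6, 1.69, 6, 7, 8 , 8 ] 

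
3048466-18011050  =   - 14962584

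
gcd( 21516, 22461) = 3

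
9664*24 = 231936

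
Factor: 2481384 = 2^3*3^1*103391^1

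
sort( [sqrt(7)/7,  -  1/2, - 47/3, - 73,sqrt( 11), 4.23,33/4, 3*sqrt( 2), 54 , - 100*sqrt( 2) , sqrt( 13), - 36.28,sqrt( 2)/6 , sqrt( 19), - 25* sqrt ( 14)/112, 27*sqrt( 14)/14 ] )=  [ - 100*sqrt(2), - 73, - 36.28,  -  47/3, - 25*sqrt( 14)/112, - 1/2,sqrt( 2) /6,sqrt(7)/7,  sqrt( 11),sqrt(13), 4.23,3*sqrt (2),  sqrt(19 ), 27 * sqrt( 14) /14, 33/4,54 ]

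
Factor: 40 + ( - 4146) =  - 4106  =  - 2^1*2053^1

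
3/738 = 1/246 = 0.00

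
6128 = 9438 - 3310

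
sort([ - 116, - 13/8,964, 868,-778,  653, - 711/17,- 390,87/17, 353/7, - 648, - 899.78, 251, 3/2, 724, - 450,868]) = [ -899.78, - 778, - 648, - 450, - 390, - 116,-711/17, - 13/8, 3/2,87/17,353/7 , 251,653, 724, 868, 868,964 ]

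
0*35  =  0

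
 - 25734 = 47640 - 73374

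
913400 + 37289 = 950689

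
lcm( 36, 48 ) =144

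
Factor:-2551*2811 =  - 3^1*937^1*2551^1= -7170861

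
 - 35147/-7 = 5021 + 0/1 = 5021.00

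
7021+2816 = 9837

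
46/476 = 23/238 =0.10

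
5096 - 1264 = 3832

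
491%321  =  170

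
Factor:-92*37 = -2^2*23^1*37^1 = -  3404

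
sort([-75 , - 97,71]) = [-97,  -  75,71]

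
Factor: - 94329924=-2^2*3^1*13^1*29^2*719^1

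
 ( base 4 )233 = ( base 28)1J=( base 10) 47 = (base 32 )1f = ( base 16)2f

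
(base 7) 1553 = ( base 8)1162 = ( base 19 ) 1DI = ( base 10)626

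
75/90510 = 5/6034 = 0.00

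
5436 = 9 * 604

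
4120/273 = 15+25/273  =  15.09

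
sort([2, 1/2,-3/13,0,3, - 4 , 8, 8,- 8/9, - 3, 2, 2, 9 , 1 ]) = [ - 4, - 3,  -  8/9, - 3/13,0, 1/2, 1, 2, 2,  2,3, 8, 8, 9]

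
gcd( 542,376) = 2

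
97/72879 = 97/72879 =0.00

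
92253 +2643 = 94896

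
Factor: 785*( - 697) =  - 547145 = - 5^1*17^1*41^1*157^1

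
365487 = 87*4201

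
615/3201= 205/1067 = 0.19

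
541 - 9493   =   - 8952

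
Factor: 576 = 2^6*3^2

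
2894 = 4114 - 1220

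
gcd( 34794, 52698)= 6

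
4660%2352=2308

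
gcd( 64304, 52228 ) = 4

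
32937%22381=10556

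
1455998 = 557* 2614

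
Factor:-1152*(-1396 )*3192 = 2^12*3^3*7^1*19^1*349^1 = 5133348864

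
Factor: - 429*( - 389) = 3^1*11^1*13^1*389^1= 166881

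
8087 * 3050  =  24665350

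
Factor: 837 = 3^3*  31^1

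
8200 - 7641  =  559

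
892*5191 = 4630372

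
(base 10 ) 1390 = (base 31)1dq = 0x56E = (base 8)2556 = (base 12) 97a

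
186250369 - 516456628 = - 330206259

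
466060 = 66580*7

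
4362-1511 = 2851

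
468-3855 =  - 3387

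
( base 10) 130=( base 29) 4e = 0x82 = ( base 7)244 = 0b10000010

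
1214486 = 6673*182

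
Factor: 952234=2^1*167^1*2851^1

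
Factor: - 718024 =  -2^3 *89753^1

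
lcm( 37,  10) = 370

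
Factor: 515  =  5^1 *103^1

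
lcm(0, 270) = 0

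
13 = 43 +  - 30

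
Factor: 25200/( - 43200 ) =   -  2^(-2)*3^(-1 )*7^1 = - 7/12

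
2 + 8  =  10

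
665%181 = 122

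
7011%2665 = 1681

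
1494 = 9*166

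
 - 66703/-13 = 5131 + 0/1 = 5131.00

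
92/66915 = 92/66915 = 0.00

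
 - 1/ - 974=1/974 = 0.00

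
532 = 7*76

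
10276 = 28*367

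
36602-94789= - 58187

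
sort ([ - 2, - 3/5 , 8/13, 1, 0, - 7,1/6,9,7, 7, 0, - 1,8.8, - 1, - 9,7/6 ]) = [-9,-7,-2, - 1, - 1, - 3/5,0,0 , 1/6,8/13,1,7/6,  7  ,  7, 8.8,9] 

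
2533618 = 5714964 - 3181346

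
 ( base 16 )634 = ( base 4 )120310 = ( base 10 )1588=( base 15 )70d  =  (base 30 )1MS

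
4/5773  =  4/5773 = 0.00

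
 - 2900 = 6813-9713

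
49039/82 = 598 + 3/82 = 598.04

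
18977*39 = 740103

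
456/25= 18 + 6/25 = 18.24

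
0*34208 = 0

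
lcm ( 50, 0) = 0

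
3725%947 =884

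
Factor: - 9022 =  -2^1 * 13^1*347^1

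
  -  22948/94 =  - 11474/47 = - 244.13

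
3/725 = 3/725 = 0.00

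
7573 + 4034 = 11607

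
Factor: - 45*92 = -4140 = - 2^2*3^2*5^1*23^1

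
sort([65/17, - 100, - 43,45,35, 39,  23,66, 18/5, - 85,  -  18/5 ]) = [ - 100,  -  85,-43, - 18/5, 18/5,65/17,  23,35,  39,  45,66 ] 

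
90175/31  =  2908  +  27/31 = 2908.87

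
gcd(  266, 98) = 14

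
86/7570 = 43/3785 = 0.01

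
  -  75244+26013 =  - 49231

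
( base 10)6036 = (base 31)68m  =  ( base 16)1794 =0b1011110010100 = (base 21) de9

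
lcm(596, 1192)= 1192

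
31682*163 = 5164166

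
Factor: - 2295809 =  - 47^1*48847^1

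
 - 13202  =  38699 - 51901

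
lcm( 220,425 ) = 18700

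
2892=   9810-6918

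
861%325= 211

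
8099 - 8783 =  - 684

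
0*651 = 0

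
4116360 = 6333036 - 2216676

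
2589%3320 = 2589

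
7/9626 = 7/9626 = 0.00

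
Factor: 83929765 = 5^1*17^1*43^1*22963^1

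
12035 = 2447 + 9588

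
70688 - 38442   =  32246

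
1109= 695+414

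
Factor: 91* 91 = 7^2*13^2 = 8281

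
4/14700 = 1/3675 = 0.00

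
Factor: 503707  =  503707^1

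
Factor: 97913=179^1*547^1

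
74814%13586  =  6884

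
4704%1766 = 1172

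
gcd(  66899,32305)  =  7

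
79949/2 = 79949/2 = 39974.50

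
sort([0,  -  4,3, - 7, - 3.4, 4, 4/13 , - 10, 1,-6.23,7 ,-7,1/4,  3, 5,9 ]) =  [ - 10, - 7 ,  -  7, - 6.23, -4 , - 3.4,  0, 1/4,4/13,1 , 3, 3 , 4,5, 7,  9]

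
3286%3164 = 122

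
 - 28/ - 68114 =14/34057 = 0.00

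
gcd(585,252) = 9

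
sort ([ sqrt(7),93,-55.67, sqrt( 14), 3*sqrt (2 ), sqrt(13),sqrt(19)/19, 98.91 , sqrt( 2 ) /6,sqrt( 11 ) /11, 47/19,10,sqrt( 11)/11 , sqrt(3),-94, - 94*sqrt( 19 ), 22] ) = [ - 94 * sqrt( 19), - 94,-55.67,sqrt(19)/19,sqrt(2)/6,sqrt ( 11)/11 , sqrt (11 )/11 , sqrt( 3),  47/19,  sqrt(7 ), sqrt(  13),sqrt(14),3*sqrt(2 ),10,22 , 93, 98.91 ] 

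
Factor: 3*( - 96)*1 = - 2^5 * 3^2 = -288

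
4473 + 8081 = 12554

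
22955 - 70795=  - 47840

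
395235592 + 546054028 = 941289620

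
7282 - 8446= - 1164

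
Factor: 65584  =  2^4*4099^1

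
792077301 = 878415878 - 86338577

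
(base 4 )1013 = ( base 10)71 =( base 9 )78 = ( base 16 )47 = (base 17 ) 43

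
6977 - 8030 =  - 1053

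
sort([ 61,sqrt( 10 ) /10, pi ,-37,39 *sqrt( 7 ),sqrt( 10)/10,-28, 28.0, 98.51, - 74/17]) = [-37, - 28,-74/17, sqrt(10) /10,sqrt( 10 ) /10, pi, 28.0, 61 , 98.51, 39*sqrt(  7 )]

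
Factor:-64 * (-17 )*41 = 44608 = 2^6*17^1*41^1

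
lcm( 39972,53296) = 159888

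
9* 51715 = 465435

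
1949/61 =31 + 58/61 = 31.95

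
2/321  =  2/321  =  0.01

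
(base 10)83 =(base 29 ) 2p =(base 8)123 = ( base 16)53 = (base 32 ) 2J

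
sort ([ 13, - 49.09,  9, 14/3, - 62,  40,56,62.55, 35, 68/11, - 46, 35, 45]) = [ - 62 , - 49.09, - 46, 14/3,68/11, 9, 13,35,35,40,45, 56, 62.55 ] 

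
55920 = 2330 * 24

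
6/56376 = 1/9396 = 0.00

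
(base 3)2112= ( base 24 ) 2k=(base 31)26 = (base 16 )44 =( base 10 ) 68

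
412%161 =90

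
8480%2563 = 791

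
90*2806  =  252540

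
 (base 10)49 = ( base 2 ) 110001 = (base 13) 3a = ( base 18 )2D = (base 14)37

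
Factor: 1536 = 2^9*3^1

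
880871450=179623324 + 701248126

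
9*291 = 2619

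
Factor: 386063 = 157^1*2459^1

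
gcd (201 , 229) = 1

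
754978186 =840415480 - 85437294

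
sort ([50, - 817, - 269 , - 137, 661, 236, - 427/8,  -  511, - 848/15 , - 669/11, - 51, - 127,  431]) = [ - 817,-511, - 269, - 137, - 127, - 669/11,-848/15,- 427/8, - 51, 50, 236,431, 661]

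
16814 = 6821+9993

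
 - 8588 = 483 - 9071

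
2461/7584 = 2461/7584 = 0.32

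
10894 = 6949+3945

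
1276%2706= 1276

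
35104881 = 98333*357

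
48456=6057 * 8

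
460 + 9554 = 10014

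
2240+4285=6525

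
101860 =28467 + 73393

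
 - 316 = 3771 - 4087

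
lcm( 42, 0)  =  0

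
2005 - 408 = 1597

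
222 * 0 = 0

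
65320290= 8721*7490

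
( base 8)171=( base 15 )81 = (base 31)3S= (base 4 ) 1321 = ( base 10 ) 121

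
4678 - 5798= - 1120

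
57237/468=19079/156 = 122.30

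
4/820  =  1/205 = 0.00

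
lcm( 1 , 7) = 7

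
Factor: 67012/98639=2^2 * 11^1*1523^1 * 98639^( - 1)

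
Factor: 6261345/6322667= 3^2*5^1 *13^( - 1)*29^( - 1)*31^( - 1) * 61^1*541^( - 1)*2281^1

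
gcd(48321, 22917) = 3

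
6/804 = 1/134=0.01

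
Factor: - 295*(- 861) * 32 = 8127840 = 2^5*3^1*5^1*7^1*41^1*59^1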